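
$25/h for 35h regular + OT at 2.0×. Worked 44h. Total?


Regular: 35h × $25 = $875.00
Overtime: 44 - 35 = 9h
OT pay: 9h × $25 × 2.0 = $450.00
Total = $875.00 + $450.00 = $1325.00

$1325.00


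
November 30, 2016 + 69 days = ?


February 7, 2017

Start: November 30, 2016
Add 69 days
November 30 → December 1: 30 - 30 + 1 = 1 days (69 - 1 = 68 left)
December 1 → January 1: 31 - 1 + 1 = 31 days (68 - 31 = 37 left)
January 1 → February 1: 31 - 1 + 1 = 31 days (37 - 31 = 6 left)
February 1 + 6 = February 7, 2017


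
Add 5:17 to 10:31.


15:48

Start: 631 minutes from midnight
Add: 317 minutes
Total: 948 minutes
Hours: 948 ÷ 60 = 15 remainder 48


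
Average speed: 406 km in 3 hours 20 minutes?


121.8 km/h

Distance: 406 km
Time: 3h 20m = 200 min = 200/60 = 10/3 hours
Speed = 406 ÷ (10/3) = 406 × 3 / 10 = 1218/10 = 121.8 km/h


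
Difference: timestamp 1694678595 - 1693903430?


775165 seconds (215.3 hours / 8.97 days)

Difference = 1694678595 - 1693903430 = 775165 seconds
In hours: 775165 / 3600 ≈ 215.3
In days: 775165 / 86400 ≈ 8.97


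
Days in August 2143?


31 days

Month: August (month 8)
August has 31 days


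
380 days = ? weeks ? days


54 weeks 2 days

Weeks: 380 ÷ 7 = 54 remainder 2


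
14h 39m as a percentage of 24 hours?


0.6104 (61.04%)

Total minutes: 14×60 + 39 = 879
Day = 24×60 = 1440 minutes
Fraction = 879/1440 ≈ 0.6104
As a percentage: 879/1440 × 100 ≈ 61.04%


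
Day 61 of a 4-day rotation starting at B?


Shift B

Shifts: A, B, C, D
Start: B (index 1)
Day 61: (1 + 61 - 1) mod 4
= 61 mod 4
= 1
Index 1 → shift B


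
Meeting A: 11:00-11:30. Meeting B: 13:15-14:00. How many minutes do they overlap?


0 minutes

Meeting A: 660-690 (in minutes from midnight)
Meeting B: 795-840
Overlap start = max(660, 795) = 795
Overlap end = min(690, 840) = 690
Overlap = max(0, 690 - 795) = 0 min


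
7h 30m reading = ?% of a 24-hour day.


31.3%

Time: 450 minutes
Day: 1440 minutes
Percentage = (450/1440) × 100 ≈ 31.3%


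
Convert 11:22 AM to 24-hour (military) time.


Input: 11:22 AM
AM hour stays: 11

11:22


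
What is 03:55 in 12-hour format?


Hour: 3
3 < 12 → AM

3:55 AM


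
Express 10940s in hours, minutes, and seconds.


3h 2m 20s

Hours: 10940 ÷ 3600 = 3 remainder 140
Minutes: 140 ÷ 60 = 2 remainder 20
Seconds: 20


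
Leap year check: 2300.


No

Rules: divisible by 4 AND (not by 100 OR by 400)
2300 ÷ 4 = 575 exactly → divisible by 4
2300 ÷ 100 = 23 exactly → divisible by 100
2300 ÷ 400 = 5 remainder 300 → not divisible by 400
Divisible by 100 but not by 400 → not a leap year


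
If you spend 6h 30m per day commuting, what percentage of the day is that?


27.1%

Time: 390 minutes
Day: 1440 minutes
Percentage = (390/1440) × 100 ≈ 27.1%


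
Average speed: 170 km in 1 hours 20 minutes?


127.5 km/h

Distance: 170 km
Time: 1h 20m = 80 min = 80/60 = 4/3 hours
Speed = 170 ÷ (4/3) = 170 × 3 / 4 = 510/4 = 127.5 km/h


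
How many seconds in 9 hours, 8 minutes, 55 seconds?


32935 seconds

Hours: 9 × 3600 = 32400
Minutes: 8 × 60 = 480
Seconds: 55
Total = 32400 + 480 + 55 = 32935


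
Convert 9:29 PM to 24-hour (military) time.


21:29

Input: 9:29 PM
PM: 9 + 12 = 21


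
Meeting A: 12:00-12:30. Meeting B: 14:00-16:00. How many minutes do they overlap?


0 minutes

Meeting A: 720-750 (in minutes from midnight)
Meeting B: 840-960
Overlap start = max(720, 840) = 840
Overlap end = min(750, 960) = 750
Overlap = max(0, 750 - 840) = 0 min


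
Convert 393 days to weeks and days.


56 weeks 1 days

Weeks: 393 ÷ 7 = 56 remainder 1


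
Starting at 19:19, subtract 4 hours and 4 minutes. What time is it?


Start: 1159 minutes from midnight
Subtract: 244 minutes
Remaining: 1159 - 244 = 915
Hours: 15, Minutes: 15

15:15


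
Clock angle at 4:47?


Hour hand = 4×30 + 47×0.5 = 143.5°
Minute hand = 47×6 = 282°
Difference = |143.5 - 282| = 138.5°

138.5°


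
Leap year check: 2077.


No

Rules: divisible by 4 AND (not by 100 OR by 400)
2077 ÷ 4 = 519 remainder 1 → not divisible by 4
Not divisible by 4 → not a leap year


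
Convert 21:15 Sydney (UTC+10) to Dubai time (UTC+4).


15:15

Time difference = UTC+4 - UTC+10 = -6 hours
New hour = (21 -6) mod 24
= 15 mod 24 = 15
Minutes unchanged → 15:15


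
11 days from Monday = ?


Start: Monday (index 0)
(0 + 11) mod 7
= 11 mod 7
= 4
Index 4 → Friday

Friday


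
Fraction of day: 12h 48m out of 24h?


0.5333 (53.33%)

Total minutes: 12×60 + 48 = 768
Day = 24×60 = 1440 minutes
Fraction = 768/1440 ≈ 0.5333
As a percentage: 768/1440 × 100 ≈ 53.33%


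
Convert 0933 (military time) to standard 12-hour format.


Hour: 9
9 < 12 → AM

9:33 AM


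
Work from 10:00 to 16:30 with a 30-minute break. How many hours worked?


6h 0m (360 minutes)

Total time = (16×60+30) - (10×60+0)
= 990 - 600 = 390 min
Minus break: 390 - 30 = 360 min
= 6h 0m


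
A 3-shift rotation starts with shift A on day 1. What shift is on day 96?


Shift C

Shifts: A, B, C
Start: A (index 0)
Day 96: (0 + 96 - 1) mod 3
= 95 mod 3
= 2
Index 2 → shift C


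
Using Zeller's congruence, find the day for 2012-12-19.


Zeller's congruence:
q=19, m=12, k=12, j=20
h = (19 + ⌊13×13/5⌋ + 12 + ⌊12/4⌋ + ⌊20/4⌋ - 2×20) mod 7
= (19 + 33 + 12 + 3 + 5 - 40) mod 7
= 32 mod 7 = 4
h=4 → Wednesday

Wednesday


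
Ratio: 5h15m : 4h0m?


Duration 1: 315 minutes
Duration 2: 240 minutes
Ratio = 315:240
GCD = 15
Simplified = 21:16
As a decimal: 21/16 ≈ 1.31

21:16 (1.31)


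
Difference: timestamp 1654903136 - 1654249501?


Difference = 1654903136 - 1654249501 = 653635 seconds
In hours: 653635 / 3600 ≈ 181.6
In days: 653635 / 86400 ≈ 7.57

653635 seconds (181.6 hours / 7.57 days)


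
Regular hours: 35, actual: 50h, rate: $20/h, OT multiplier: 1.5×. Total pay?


$1150.00

Regular: 35h × $20 = $700.00
Overtime: 50 - 35 = 15h
OT pay: 15h × $20 × 1.5 = $450.00
Total = $700.00 + $450.00 = $1150.00


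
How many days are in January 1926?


Month: January (month 1)
January has 31 days

31 days


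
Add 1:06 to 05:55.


Start: 355 minutes from midnight
Add: 66 minutes
Total: 421 minutes
Hours: 421 ÷ 60 = 7 remainder 1

07:01


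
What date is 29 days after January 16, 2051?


February 14, 2051

Start: January 16, 2051
Add 29 days
January 16 → February 1: 31 - 16 + 1 = 16 days (29 - 16 = 13 left)
February 1 + 13 = February 14, 2051


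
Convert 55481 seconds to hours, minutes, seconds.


15h 24m 41s

Hours: 55481 ÷ 3600 = 15 remainder 1481
Minutes: 1481 ÷ 60 = 24 remainder 41
Seconds: 41


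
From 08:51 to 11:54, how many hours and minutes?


End time in minutes: 11×60 + 54 = 714
Start time in minutes: 8×60 + 51 = 531
Difference = 714 - 531 = 183 minutes
= 3 hours 3 minutes

3h 3m


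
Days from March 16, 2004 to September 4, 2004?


From March 16, 2004 to September 4, 2004
Rest of March 2004: 31 - 16 = 15
Full months: April 30, May 31, June 30, July 31, August 31
Days into September 2004: 4
Total = 15 + 30 + 31 + 30 + 31 + 31 + 4 = 172 days

172 days


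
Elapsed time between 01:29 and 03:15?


1h 46m

End time in minutes: 3×60 + 15 = 195
Start time in minutes: 1×60 + 29 = 89
Difference = 195 - 89 = 106 minutes
= 1 hours 46 minutes


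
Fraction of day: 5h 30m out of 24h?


Total minutes: 5×60 + 30 = 330
Day = 24×60 = 1440 minutes
Fraction = 330/1440 ≈ 0.2292
As a percentage: 330/1440 × 100 ≈ 22.92%

0.2292 (22.92%)


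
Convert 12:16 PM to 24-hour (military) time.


Input: 12:16 PM
12 PM → 12 (noon)

12:16


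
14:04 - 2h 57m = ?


Start: 844 minutes from midnight
Subtract: 177 minutes
Remaining: 844 - 177 = 667
Hours: 11, Minutes: 7

11:07


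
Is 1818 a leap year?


No

Rules: divisible by 4 AND (not by 100 OR by 400)
1818 ÷ 4 = 454 remainder 2 → not divisible by 4
Not divisible by 4 → not a leap year


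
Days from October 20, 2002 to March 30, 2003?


From October 20, 2002 to March 30, 2003
Rest of October 2002: 31 - 20 = 11
Full months: November 30, December 31, January 31, February 2003 28
Days into March 2003: 30
Total = 11 + 30 + 31 + 31 + 28 + 30 = 161 days

161 days


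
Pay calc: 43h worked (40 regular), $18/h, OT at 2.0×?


Regular: 40h × $18 = $720.00
Overtime: 43 - 40 = 3h
OT pay: 3h × $18 × 2.0 = $108.00
Total = $720.00 + $108.00 = $828.00

$828.00


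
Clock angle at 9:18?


171.0°

Hour hand = 9×30 + 18×0.5 = 279.0°
Minute hand = 18×6 = 108°
Difference = |279.0 - 108| = 171.0°


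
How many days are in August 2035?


31 days

Month: August (month 8)
August has 31 days


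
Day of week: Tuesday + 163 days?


Start: Tuesday (index 1)
(1 + 163) mod 7
= 164 mod 7
= 3
Index 3 → Thursday

Thursday


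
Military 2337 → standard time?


Hour: 23
23 - 12 = 11 → PM

11:37 PM


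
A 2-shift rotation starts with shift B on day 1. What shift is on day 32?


Shift A

Shifts: A, B
Start: B (index 1)
Day 32: (1 + 32 - 1) mod 2
= 32 mod 2
= 0
Index 0 → shift A


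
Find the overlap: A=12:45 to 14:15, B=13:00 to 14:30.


75 minutes

Meeting A: 765-855 (in minutes from midnight)
Meeting B: 780-870
Overlap start = max(765, 780) = 780
Overlap end = min(855, 870) = 855
Overlap = max(0, 855 - 780) = 75 min


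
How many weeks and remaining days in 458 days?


Weeks: 458 ÷ 7 = 65 remainder 3

65 weeks 3 days


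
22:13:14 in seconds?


Hours: 22 × 3600 = 79200
Minutes: 13 × 60 = 780
Seconds: 14
Total = 79200 + 780 + 14 = 79994

79994 seconds


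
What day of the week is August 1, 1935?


Zeller's congruence:
q=1, m=8, k=35, j=19
h = (1 + ⌊13×9/5⌋ + 35 + ⌊35/4⌋ + ⌊19/4⌋ - 2×19) mod 7
= (1 + 23 + 35 + 8 + 4 - 38) mod 7
= 33 mod 7 = 5
h=5 → Thursday

Thursday


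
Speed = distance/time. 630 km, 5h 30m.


114.5 km/h

Distance: 630 km
Time: 5h 30m = 330 min = 330/60 = 11/2 hours
Speed = 630 ÷ (11/2) = 630 × 2 / 11 = 1260/11 ≈ 114.5 km/h


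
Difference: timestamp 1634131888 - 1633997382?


134506 seconds (37.4 hours / 1.56 days)

Difference = 1634131888 - 1633997382 = 134506 seconds
In hours: 134506 / 3600 ≈ 37.4
In days: 134506 / 86400 ≈ 1.56


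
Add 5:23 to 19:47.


Start: 1187 minutes from midnight
Add: 323 minutes
Total: 1510 minutes
Hours: 1510 ÷ 60 = 25 remainder 10
25 ≥ 24 → 25 - 24 = 1 (next day)

01:10 (next day)


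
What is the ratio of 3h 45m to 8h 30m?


Duration 1: 225 minutes
Duration 2: 510 minutes
Ratio = 225:510
GCD = 15
Simplified = 15:34
As a decimal: 15/34 ≈ 0.44

15:34 (0.44)


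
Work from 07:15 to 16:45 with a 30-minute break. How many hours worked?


9h 0m (540 minutes)

Total time = (16×60+45) - (7×60+15)
= 1005 - 435 = 570 min
Minus break: 570 - 30 = 540 min
= 9h 0m


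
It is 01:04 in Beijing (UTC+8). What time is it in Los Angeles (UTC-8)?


Time difference = UTC-8 - UTC+8 = -16 hours
New hour = (1 -16) mod 24
= -15 mod 24 = 9
Minutes unchanged → 09:04; -15 < 0 → previous day

09:04 (previous day)


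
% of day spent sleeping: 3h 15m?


13.5%

Time: 195 minutes
Day: 1440 minutes
Percentage = (195/1440) × 100 ≈ 13.5%


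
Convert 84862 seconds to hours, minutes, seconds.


23h 34m 22s

Hours: 84862 ÷ 3600 = 23 remainder 2062
Minutes: 2062 ÷ 60 = 34 remainder 22
Seconds: 22


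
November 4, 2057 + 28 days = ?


Start: November 4, 2057
Add 28 days
November 4 → December 1: 30 - 4 + 1 = 27 days (28 - 27 = 1 left)
December 1 + 1 = December 2, 2057

December 2, 2057


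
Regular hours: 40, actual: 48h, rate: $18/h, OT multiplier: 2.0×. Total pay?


$1008.00

Regular: 40h × $18 = $720.00
Overtime: 48 - 40 = 8h
OT pay: 8h × $18 × 2.0 = $288.00
Total = $720.00 + $288.00 = $1008.00


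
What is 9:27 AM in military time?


09:27

Input: 9:27 AM
AM hour stays: 9


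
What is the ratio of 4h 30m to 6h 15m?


Duration 1: 270 minutes
Duration 2: 375 minutes
Ratio = 270:375
GCD = 15
Simplified = 18:25
As a decimal: 18/25 = 0.72

18:25 (0.72)


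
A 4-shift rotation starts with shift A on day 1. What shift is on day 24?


Shifts: A, B, C, D
Start: A (index 0)
Day 24: (0 + 24 - 1) mod 4
= 23 mod 4
= 3
Index 3 → shift D

Shift D


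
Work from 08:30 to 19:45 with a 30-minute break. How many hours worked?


Total time = (19×60+45) - (8×60+30)
= 1185 - 510 = 675 min
Minus break: 675 - 30 = 645 min
= 10h 45m

10h 45m (645 minutes)


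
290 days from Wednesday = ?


Start: Wednesday (index 2)
(2 + 290) mod 7
= 292 mod 7
= 5
Index 5 → Saturday

Saturday


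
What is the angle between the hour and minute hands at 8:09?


169.5°

Hour hand = 8×30 + 9×0.5 = 244.5°
Minute hand = 9×6 = 54°
Difference = |244.5 - 54| = 190.5°
Since > 180°: 360 - 190.5 = 169.5°


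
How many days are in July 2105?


31 days

Month: July (month 7)
July has 31 days


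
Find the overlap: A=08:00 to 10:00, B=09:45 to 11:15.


Meeting A: 480-600 (in minutes from midnight)
Meeting B: 585-675
Overlap start = max(480, 585) = 585
Overlap end = min(600, 675) = 600
Overlap = max(0, 600 - 585) = 15 min

15 minutes


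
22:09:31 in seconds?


Hours: 22 × 3600 = 79200
Minutes: 9 × 60 = 540
Seconds: 31
Total = 79200 + 540 + 31 = 79771

79771 seconds


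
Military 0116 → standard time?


1:16 AM

Hour: 1
1 < 12 → AM


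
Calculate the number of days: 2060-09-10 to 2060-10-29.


From September 10, 2060 to October 29, 2060
Rest of September 2060: 30 - 10 = 20
Days into October 2060: 29
Total = 20 + 29 = 49 days

49 days


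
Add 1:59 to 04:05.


06:04

Start: 245 minutes from midnight
Add: 119 minutes
Total: 364 minutes
Hours: 364 ÷ 60 = 6 remainder 4


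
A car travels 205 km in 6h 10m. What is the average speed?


33.2 km/h

Distance: 205 km
Time: 6h 10m = 370 min = 370/60 = 37/6 hours
Speed = 205 ÷ (37/6) = 205 × 6 / 37 = 1230/37 ≈ 33.2 km/h


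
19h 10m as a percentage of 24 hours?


0.7986 (79.86%)

Total minutes: 19×60 + 10 = 1150
Day = 24×60 = 1440 minutes
Fraction = 1150/1440 ≈ 0.7986
As a percentage: 1150/1440 × 100 ≈ 79.86%


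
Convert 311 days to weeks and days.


44 weeks 3 days

Weeks: 311 ÷ 7 = 44 remainder 3


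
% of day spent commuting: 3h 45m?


15.6%

Time: 225 minutes
Day: 1440 minutes
Percentage = (225/1440) × 100 ≈ 15.6%


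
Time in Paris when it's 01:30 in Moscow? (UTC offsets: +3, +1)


23:30 (previous day)

Time difference = UTC+1 - UTC+3 = -2 hours
New hour = (1 -2) mod 24
= -1 mod 24 = 23
Minutes unchanged → 23:30; -1 < 0 → previous day


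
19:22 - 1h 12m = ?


Start: 1162 minutes from midnight
Subtract: 72 minutes
Remaining: 1162 - 72 = 1090
Hours: 18, Minutes: 10

18:10


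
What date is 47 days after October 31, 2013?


Start: October 31, 2013
Add 47 days
October 31 → November 1: 31 - 31 + 1 = 1 days (47 - 1 = 46 left)
November 1 → December 1: 30 - 1 + 1 = 30 days (46 - 30 = 16 left)
December 1 + 16 = December 17, 2013

December 17, 2013


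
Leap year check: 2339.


Rules: divisible by 4 AND (not by 100 OR by 400)
2339 ÷ 4 = 584 remainder 3 → not divisible by 4
Not divisible by 4 → not a leap year

No


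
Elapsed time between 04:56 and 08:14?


End time in minutes: 8×60 + 14 = 494
Start time in minutes: 4×60 + 56 = 296
Difference = 494 - 296 = 198 minutes
= 3 hours 18 minutes

3h 18m


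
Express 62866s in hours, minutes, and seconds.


Hours: 62866 ÷ 3600 = 17 remainder 1666
Minutes: 1666 ÷ 60 = 27 remainder 46
Seconds: 46

17h 27m 46s


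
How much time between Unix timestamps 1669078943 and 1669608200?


529257 seconds (147.0 hours / 6.13 days)

Difference = 1669608200 - 1669078943 = 529257 seconds
In hours: 529257 / 3600 ≈ 147.0
In days: 529257 / 86400 ≈ 6.13


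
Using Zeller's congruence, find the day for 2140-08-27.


Zeller's congruence:
q=27, m=8, k=40, j=21
h = (27 + ⌊13×9/5⌋ + 40 + ⌊40/4⌋ + ⌊21/4⌋ - 2×21) mod 7
= (27 + 23 + 40 + 10 + 5 - 42) mod 7
= 63 mod 7 = 0
h=0 → Saturday

Saturday


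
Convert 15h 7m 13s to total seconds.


54433 seconds

Hours: 15 × 3600 = 54000
Minutes: 7 × 60 = 420
Seconds: 13
Total = 54000 + 420 + 13 = 54433


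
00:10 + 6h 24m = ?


Start: 10 minutes from midnight
Add: 384 minutes
Total: 394 minutes
Hours: 394 ÷ 60 = 6 remainder 34

06:34


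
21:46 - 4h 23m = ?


17:23

Start: 1306 minutes from midnight
Subtract: 263 minutes
Remaining: 1306 - 263 = 1043
Hours: 17, Minutes: 23


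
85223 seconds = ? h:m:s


23h 40m 23s

Hours: 85223 ÷ 3600 = 23 remainder 2423
Minutes: 2423 ÷ 60 = 40 remainder 23
Seconds: 23


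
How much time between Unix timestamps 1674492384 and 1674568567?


Difference = 1674568567 - 1674492384 = 76183 seconds
In hours: 76183 / 3600 ≈ 21.2
In days: 76183 / 86400 ≈ 0.88

76183 seconds (21.2 hours / 0.88 days)


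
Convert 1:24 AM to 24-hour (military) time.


Input: 1:24 AM
AM hour stays: 1

01:24


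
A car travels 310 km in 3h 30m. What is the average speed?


Distance: 310 km
Time: 3h 30m = 210 min = 210/60 = 7/2 hours
Speed = 310 ÷ (7/2) = 310 × 2 / 7 = 620/7 ≈ 88.6 km/h

88.6 km/h


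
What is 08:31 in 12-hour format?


Hour: 8
8 < 12 → AM

8:31 AM


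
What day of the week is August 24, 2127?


Zeller's congruence:
q=24, m=8, k=27, j=21
h = (24 + ⌊13×9/5⌋ + 27 + ⌊27/4⌋ + ⌊21/4⌋ - 2×21) mod 7
= (24 + 23 + 27 + 6 + 5 - 42) mod 7
= 43 mod 7 = 1
h=1 → Sunday

Sunday


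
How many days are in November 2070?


30 days

Month: November (month 11)
November has 30 days


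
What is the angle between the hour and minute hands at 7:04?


Hour hand = 7×30 + 4×0.5 = 212.0°
Minute hand = 4×6 = 24°
Difference = |212.0 - 24| = 188.0°
Since > 180°: 360 - 188.0 = 172.0°

172.0°


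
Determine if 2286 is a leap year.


No

Rules: divisible by 4 AND (not by 100 OR by 400)
2286 ÷ 4 = 571 remainder 2 → not divisible by 4
Not divisible by 4 → not a leap year


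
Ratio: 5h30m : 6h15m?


Duration 1: 330 minutes
Duration 2: 375 minutes
Ratio = 330:375
GCD = 15
Simplified = 22:25
As a decimal: 22/25 = 0.88

22:25 (0.88)


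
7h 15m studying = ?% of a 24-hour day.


30.2%

Time: 435 minutes
Day: 1440 minutes
Percentage = (435/1440) × 100 ≈ 30.2%


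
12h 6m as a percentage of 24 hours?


0.5042 (50.42%)

Total minutes: 12×60 + 6 = 726
Day = 24×60 = 1440 minutes
Fraction = 726/1440 ≈ 0.5042
As a percentage: 726/1440 × 100 ≈ 50.42%


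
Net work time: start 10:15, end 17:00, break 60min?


Total time = (17×60+0) - (10×60+15)
= 1020 - 615 = 405 min
Minus break: 405 - 60 = 345 min
= 5h 45m

5h 45m (345 minutes)


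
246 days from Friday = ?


Start: Friday (index 4)
(4 + 246) mod 7
= 250 mod 7
= 5
Index 5 → Saturday

Saturday


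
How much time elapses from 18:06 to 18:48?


0h 42m

End time in minutes: 18×60 + 48 = 1128
Start time in minutes: 18×60 + 6 = 1086
Difference = 1128 - 1086 = 42 minutes
= 0 hours 42 minutes


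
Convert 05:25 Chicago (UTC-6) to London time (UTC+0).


11:25

Time difference = UTC+0 - UTC-6 = +6 hours
New hour = (5 + 6) mod 24
= 11 mod 24 = 11
Minutes unchanged → 11:25


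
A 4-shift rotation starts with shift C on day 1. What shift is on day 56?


Shifts: A, B, C, D
Start: C (index 2)
Day 56: (2 + 56 - 1) mod 4
= 57 mod 4
= 1
Index 1 → shift B

Shift B


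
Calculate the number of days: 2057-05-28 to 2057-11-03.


From May 28, 2057 to November 3, 2057
Rest of May 2057: 31 - 28 = 3
Full months: June 30, July 31, August 31, September 30, October 31
Days into November 2057: 3
Total = 3 + 30 + 31 + 31 + 30 + 31 + 3 = 159 days

159 days


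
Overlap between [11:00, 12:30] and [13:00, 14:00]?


0 minutes

Meeting A: 660-750 (in minutes from midnight)
Meeting B: 780-840
Overlap start = max(660, 780) = 780
Overlap end = min(750, 840) = 750
Overlap = max(0, 750 - 780) = 0 min


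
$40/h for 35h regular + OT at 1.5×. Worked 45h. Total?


$2000.00

Regular: 35h × $40 = $1400.00
Overtime: 45 - 35 = 10h
OT pay: 10h × $40 × 1.5 = $600.00
Total = $1400.00 + $600.00 = $2000.00


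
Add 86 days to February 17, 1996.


May 13, 1996

Start: February 17, 1996
Add 86 days
February 17 → March 1: 29 - 17 + 1 = 13 days (86 - 13 = 73 left)
March 1 → April 1: 31 - 1 + 1 = 31 days (73 - 31 = 42 left)
April 1 → May 1: 30 - 1 + 1 = 30 days (42 - 30 = 12 left)
May 1 + 12 = May 13, 1996


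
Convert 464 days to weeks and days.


66 weeks 2 days

Weeks: 464 ÷ 7 = 66 remainder 2


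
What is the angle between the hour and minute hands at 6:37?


23.5°

Hour hand = 6×30 + 37×0.5 = 198.5°
Minute hand = 37×6 = 222°
Difference = |198.5 - 222| = 23.5°


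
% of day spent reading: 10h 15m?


Time: 615 minutes
Day: 1440 minutes
Percentage = (615/1440) × 100 ≈ 42.7%

42.7%


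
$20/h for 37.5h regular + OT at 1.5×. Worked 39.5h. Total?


$810.00

Regular: 37.5h × $20 = $750.00
Overtime: 39.5 - 37.5 = 2.0h
OT pay: 2.0h × $20 × 1.5 = $60.00
Total = $750.00 + $60.00 = $810.00


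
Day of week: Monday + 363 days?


Start: Monday (index 0)
(0 + 363) mod 7
= 363 mod 7
= 6
Index 6 → Sunday

Sunday


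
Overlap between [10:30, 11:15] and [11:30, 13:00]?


Meeting A: 630-675 (in minutes from midnight)
Meeting B: 690-780
Overlap start = max(630, 690) = 690
Overlap end = min(675, 780) = 675
Overlap = max(0, 675 - 690) = 0 min

0 minutes


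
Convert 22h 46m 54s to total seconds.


82014 seconds

Hours: 22 × 3600 = 79200
Minutes: 46 × 60 = 2760
Seconds: 54
Total = 79200 + 2760 + 54 = 82014


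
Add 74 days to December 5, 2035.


February 17, 2036

Start: December 5, 2035
Add 74 days
December 5 → January 1: 31 - 5 + 1 = 27 days (74 - 27 = 47 left)
January 1 → February 1: 31 - 1 + 1 = 31 days (47 - 31 = 16 left)
February 1 + 16 = February 17, 2036


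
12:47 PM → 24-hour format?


12:47

Input: 12:47 PM
12 PM → 12 (noon)


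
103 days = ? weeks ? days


14 weeks 5 days

Weeks: 103 ÷ 7 = 14 remainder 5


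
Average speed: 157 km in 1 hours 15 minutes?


125.6 km/h

Distance: 157 km
Time: 1h 15m = 75 min = 75/60 = 5/4 hours
Speed = 157 ÷ (5/4) = 157 × 4 / 5 = 628/5 = 125.6 km/h


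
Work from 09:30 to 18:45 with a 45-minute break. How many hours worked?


Total time = (18×60+45) - (9×60+30)
= 1125 - 570 = 555 min
Minus break: 555 - 45 = 510 min
= 8h 30m

8h 30m (510 minutes)


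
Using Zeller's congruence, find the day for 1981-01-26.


Monday

Zeller's congruence:
q=26, m=13, k=80, j=19
h = (26 + ⌊13×14/5⌋ + 80 + ⌊80/4⌋ + ⌊19/4⌋ - 2×19) mod 7
= (26 + 36 + 80 + 20 + 4 - 38) mod 7
= 128 mod 7 = 2
h=2 → Monday


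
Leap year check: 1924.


Rules: divisible by 4 AND (not by 100 OR by 400)
1924 ÷ 4 = 481 exactly → divisible by 4
1924 ÷ 100 = 19 remainder 24 → not divisible by 100
Divisible by 4 but not by 100 → leap year

Yes


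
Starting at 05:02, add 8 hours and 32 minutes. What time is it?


Start: 302 minutes from midnight
Add: 512 minutes
Total: 814 minutes
Hours: 814 ÷ 60 = 13 remainder 34

13:34


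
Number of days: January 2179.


31 days

Month: January (month 1)
January has 31 days


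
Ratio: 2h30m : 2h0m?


Duration 1: 150 minutes
Duration 2: 120 minutes
Ratio = 150:120
GCD = 30
Simplified = 5:4
As a decimal: 5/4 = 1.25

5:4 (1.25)


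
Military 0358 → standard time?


3:58 AM

Hour: 3
3 < 12 → AM


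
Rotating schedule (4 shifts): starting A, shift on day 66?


Shift B

Shifts: A, B, C, D
Start: A (index 0)
Day 66: (0 + 66 - 1) mod 4
= 65 mod 4
= 1
Index 1 → shift B


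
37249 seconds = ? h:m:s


Hours: 37249 ÷ 3600 = 10 remainder 1249
Minutes: 1249 ÷ 60 = 20 remainder 49
Seconds: 49

10h 20m 49s


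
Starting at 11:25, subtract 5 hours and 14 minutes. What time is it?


06:11

Start: 685 minutes from midnight
Subtract: 314 minutes
Remaining: 685 - 314 = 371
Hours: 6, Minutes: 11


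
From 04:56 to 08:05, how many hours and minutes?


3h 9m

End time in minutes: 8×60 + 5 = 485
Start time in minutes: 4×60 + 56 = 296
Difference = 485 - 296 = 189 minutes
= 3 hours 9 minutes


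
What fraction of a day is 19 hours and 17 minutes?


Total minutes: 19×60 + 17 = 1157
Day = 24×60 = 1440 minutes
Fraction = 1157/1440 ≈ 0.8035
As a percentage: 1157/1440 × 100 ≈ 80.35%

0.8035 (80.35%)


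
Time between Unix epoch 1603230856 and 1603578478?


Difference = 1603578478 - 1603230856 = 347622 seconds
In hours: 347622 / 3600 ≈ 96.6
In days: 347622 / 86400 ≈ 4.02

347622 seconds (96.6 hours / 4.02 days)


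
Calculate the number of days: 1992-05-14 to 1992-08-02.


80 days

From May 14, 1992 to August 2, 1992
Rest of May 1992: 31 - 14 = 17
Full months: June 30, July 31
Days into August 1992: 2
Total = 17 + 30 + 31 + 2 = 80 days


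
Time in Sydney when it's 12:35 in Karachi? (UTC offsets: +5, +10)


17:35

Time difference = UTC+10 - UTC+5 = +5 hours
New hour = (12 + 5) mod 24
= 17 mod 24 = 17
Minutes unchanged → 17:35


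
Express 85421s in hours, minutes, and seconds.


23h 43m 41s

Hours: 85421 ÷ 3600 = 23 remainder 2621
Minutes: 2621 ÷ 60 = 43 remainder 41
Seconds: 41


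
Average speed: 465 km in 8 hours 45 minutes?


53.1 km/h

Distance: 465 km
Time: 8h 45m = 525 min = 525/60 = 35/4 hours
Speed = 465 ÷ (35/4) = 465 × 4 / 35 = 1860/35 ≈ 53.1 km/h


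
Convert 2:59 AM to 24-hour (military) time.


Input: 2:59 AM
AM hour stays: 2

02:59


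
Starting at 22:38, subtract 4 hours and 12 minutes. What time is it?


18:26

Start: 1358 minutes from midnight
Subtract: 252 minutes
Remaining: 1358 - 252 = 1106
Hours: 18, Minutes: 26


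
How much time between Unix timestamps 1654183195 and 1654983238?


Difference = 1654983238 - 1654183195 = 800043 seconds
In hours: 800043 / 3600 ≈ 222.2
In days: 800043 / 86400 ≈ 9.26

800043 seconds (222.2 hours / 9.26 days)


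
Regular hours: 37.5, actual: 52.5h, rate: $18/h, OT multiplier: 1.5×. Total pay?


Regular: 37.5h × $18 = $675.00
Overtime: 52.5 - 37.5 = 15.0h
OT pay: 15.0h × $18 × 1.5 = $405.00
Total = $675.00 + $405.00 = $1080.00

$1080.00


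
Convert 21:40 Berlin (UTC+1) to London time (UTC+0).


20:40

Time difference = UTC+0 - UTC+1 = -1 hours
New hour = (21 -1) mod 24
= 20 mod 24 = 20
Minutes unchanged → 20:40


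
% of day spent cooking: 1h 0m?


4.2%

Time: 60 minutes
Day: 1440 minutes
Percentage = (60/1440) × 100 ≈ 4.2%


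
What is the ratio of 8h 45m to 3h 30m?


Duration 1: 525 minutes
Duration 2: 210 minutes
Ratio = 525:210
GCD = 105
Simplified = 5:2
As a decimal: 5/2 = 2.50

5:2 (2.50)


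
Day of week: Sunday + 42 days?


Start: Sunday (index 6)
(6 + 42) mod 7
= 48 mod 7
= 6
Index 6 → Sunday

Sunday


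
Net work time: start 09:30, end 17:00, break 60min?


6h 30m (390 minutes)

Total time = (17×60+0) - (9×60+30)
= 1020 - 570 = 450 min
Minus break: 450 - 60 = 390 min
= 6h 30m


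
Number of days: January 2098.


31 days

Month: January (month 1)
January has 31 days


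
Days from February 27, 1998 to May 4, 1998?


From February 27, 1998 to May 4, 1998
Rest of February 1998: 28 - 27 = 1
Full months: March 31, April 30
Days into May 1998: 4
Total = 1 + 31 + 30 + 4 = 66 days

66 days


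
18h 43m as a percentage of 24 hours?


0.7799 (77.99%)

Total minutes: 18×60 + 43 = 1123
Day = 24×60 = 1440 minutes
Fraction = 1123/1440 ≈ 0.7799
As a percentage: 1123/1440 × 100 ≈ 77.99%


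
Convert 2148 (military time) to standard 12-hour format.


9:48 PM

Hour: 21
21 - 12 = 9 → PM


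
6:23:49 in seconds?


Hours: 6 × 3600 = 21600
Minutes: 23 × 60 = 1380
Seconds: 49
Total = 21600 + 1380 + 49 = 23029

23029 seconds


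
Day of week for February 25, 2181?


Sunday

Zeller's congruence:
q=25, m=14, k=80, j=21
h = (25 + ⌊13×15/5⌋ + 80 + ⌊80/4⌋ + ⌊21/4⌋ - 2×21) mod 7
= (25 + 39 + 80 + 20 + 5 - 42) mod 7
= 127 mod 7 = 1
h=1 → Sunday


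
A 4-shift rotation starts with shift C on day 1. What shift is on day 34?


Shifts: A, B, C, D
Start: C (index 2)
Day 34: (2 + 34 - 1) mod 4
= 35 mod 4
= 3
Index 3 → shift D

Shift D


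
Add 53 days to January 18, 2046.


March 12, 2046

Start: January 18, 2046
Add 53 days
January 18 → February 1: 31 - 18 + 1 = 14 days (53 - 14 = 39 left)
February 1 → March 1: 28 - 1 + 1 = 28 days (39 - 28 = 11 left)
March 1 + 11 = March 12, 2046


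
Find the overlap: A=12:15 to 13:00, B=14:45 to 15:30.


0 minutes

Meeting A: 735-780 (in minutes from midnight)
Meeting B: 885-930
Overlap start = max(735, 885) = 885
Overlap end = min(780, 930) = 780
Overlap = max(0, 780 - 885) = 0 min


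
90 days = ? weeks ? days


12 weeks 6 days

Weeks: 90 ÷ 7 = 12 remainder 6


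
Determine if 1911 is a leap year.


Rules: divisible by 4 AND (not by 100 OR by 400)
1911 ÷ 4 = 477 remainder 3 → not divisible by 4
Not divisible by 4 → not a leap year

No


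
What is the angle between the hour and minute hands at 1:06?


Hour hand = 1×30 + 6×0.5 = 33.0°
Minute hand = 6×6 = 36°
Difference = |33.0 - 36| = 3.0°

3.0°


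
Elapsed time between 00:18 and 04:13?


3h 55m

End time in minutes: 4×60 + 13 = 253
Start time in minutes: 0×60 + 18 = 18
Difference = 253 - 18 = 235 minutes
= 3 hours 55 minutes


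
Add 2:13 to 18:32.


Start: 1112 minutes from midnight
Add: 133 minutes
Total: 1245 minutes
Hours: 1245 ÷ 60 = 20 remainder 45

20:45


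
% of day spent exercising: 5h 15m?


21.9%

Time: 315 minutes
Day: 1440 minutes
Percentage = (315/1440) × 100 ≈ 21.9%


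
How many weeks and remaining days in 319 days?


Weeks: 319 ÷ 7 = 45 remainder 4

45 weeks 4 days


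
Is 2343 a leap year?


Rules: divisible by 4 AND (not by 100 OR by 400)
2343 ÷ 4 = 585 remainder 3 → not divisible by 4
Not divisible by 4 → not a leap year

No


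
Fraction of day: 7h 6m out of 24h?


0.2958 (29.58%)

Total minutes: 7×60 + 6 = 426
Day = 24×60 = 1440 minutes
Fraction = 426/1440 ≈ 0.2958
As a percentage: 426/1440 × 100 ≈ 29.58%


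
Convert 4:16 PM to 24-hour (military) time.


16:16

Input: 4:16 PM
PM: 4 + 12 = 16


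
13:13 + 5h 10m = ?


Start: 793 minutes from midnight
Add: 310 minutes
Total: 1103 minutes
Hours: 1103 ÷ 60 = 18 remainder 23

18:23


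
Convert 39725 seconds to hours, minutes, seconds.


11h 2m 5s

Hours: 39725 ÷ 3600 = 11 remainder 125
Minutes: 125 ÷ 60 = 2 remainder 5
Seconds: 5


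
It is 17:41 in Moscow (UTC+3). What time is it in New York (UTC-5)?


Time difference = UTC-5 - UTC+3 = -8 hours
New hour = (17 -8) mod 24
= 9 mod 24 = 9
Minutes unchanged → 09:41

09:41


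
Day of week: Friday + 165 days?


Start: Friday (index 4)
(4 + 165) mod 7
= 169 mod 7
= 1
Index 1 → Tuesday

Tuesday


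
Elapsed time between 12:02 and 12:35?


0h 33m

End time in minutes: 12×60 + 35 = 755
Start time in minutes: 12×60 + 2 = 722
Difference = 755 - 722 = 33 minutes
= 0 hours 33 minutes


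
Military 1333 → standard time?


Hour: 13
13 - 12 = 1 → PM

1:33 PM


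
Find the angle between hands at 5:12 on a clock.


84.0°

Hour hand = 5×30 + 12×0.5 = 156.0°
Minute hand = 12×6 = 72°
Difference = |156.0 - 72| = 84.0°


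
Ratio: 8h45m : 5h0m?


Duration 1: 525 minutes
Duration 2: 300 minutes
Ratio = 525:300
GCD = 75
Simplified = 7:4
As a decimal: 7/4 = 1.75

7:4 (1.75)


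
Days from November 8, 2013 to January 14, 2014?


67 days

From November 8, 2013 to January 14, 2014
Rest of November 2013: 30 - 8 = 22
Full months: December 31
Days into January 2014: 14
Total = 22 + 31 + 14 = 67 days


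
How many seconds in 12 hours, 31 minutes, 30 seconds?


Hours: 12 × 3600 = 43200
Minutes: 31 × 60 = 1860
Seconds: 30
Total = 43200 + 1860 + 30 = 45090

45090 seconds


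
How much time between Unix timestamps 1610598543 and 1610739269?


Difference = 1610739269 - 1610598543 = 140726 seconds
In hours: 140726 / 3600 ≈ 39.1
In days: 140726 / 86400 ≈ 1.63

140726 seconds (39.1 hours / 1.63 days)


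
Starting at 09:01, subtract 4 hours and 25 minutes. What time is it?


Start: 541 minutes from midnight
Subtract: 265 minutes
Remaining: 541 - 265 = 276
Hours: 4, Minutes: 36

04:36


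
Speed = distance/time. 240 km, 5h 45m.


41.7 km/h

Distance: 240 km
Time: 5h 45m = 345 min = 345/60 = 23/4 hours
Speed = 240 ÷ (23/4) = 240 × 4 / 23 = 960/23 ≈ 41.7 km/h


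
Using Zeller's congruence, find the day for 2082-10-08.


Zeller's congruence:
q=8, m=10, k=82, j=20
h = (8 + ⌊13×11/5⌋ + 82 + ⌊82/4⌋ + ⌊20/4⌋ - 2×20) mod 7
= (8 + 28 + 82 + 20 + 5 - 40) mod 7
= 103 mod 7 = 5
h=5 → Thursday

Thursday


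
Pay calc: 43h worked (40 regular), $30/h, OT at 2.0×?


$1380.00

Regular: 40h × $30 = $1200.00
Overtime: 43 - 40 = 3h
OT pay: 3h × $30 × 2.0 = $180.00
Total = $1200.00 + $180.00 = $1380.00


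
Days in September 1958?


30 days

Month: September (month 9)
September has 30 days


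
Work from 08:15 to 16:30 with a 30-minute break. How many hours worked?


7h 45m (465 minutes)

Total time = (16×60+30) - (8×60+15)
= 990 - 495 = 495 min
Minus break: 495 - 30 = 465 min
= 7h 45m


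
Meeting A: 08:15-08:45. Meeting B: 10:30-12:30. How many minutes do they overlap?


0 minutes

Meeting A: 495-525 (in minutes from midnight)
Meeting B: 630-750
Overlap start = max(495, 630) = 630
Overlap end = min(525, 750) = 525
Overlap = max(0, 525 - 630) = 0 min


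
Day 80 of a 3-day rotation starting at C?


Shift A

Shifts: A, B, C
Start: C (index 2)
Day 80: (2 + 80 - 1) mod 3
= 81 mod 3
= 0
Index 0 → shift A


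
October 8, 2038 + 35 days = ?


November 12, 2038

Start: October 8, 2038
Add 35 days
October 8 → November 1: 31 - 8 + 1 = 24 days (35 - 24 = 11 left)
November 1 + 11 = November 12, 2038


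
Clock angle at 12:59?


35.5°

Hour hand (12 ≡ 0 on the dial): 0×30 + 59×0.5 = 29.5°
Minute hand = 59×6 = 354°
Difference = |29.5 - 354| = 324.5°
Since > 180°: 360 - 324.5 = 35.5°


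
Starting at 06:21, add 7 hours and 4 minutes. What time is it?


Start: 381 minutes from midnight
Add: 424 minutes
Total: 805 minutes
Hours: 805 ÷ 60 = 13 remainder 25

13:25


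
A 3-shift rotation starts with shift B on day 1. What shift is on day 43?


Shifts: A, B, C
Start: B (index 1)
Day 43: (1 + 43 - 1) mod 3
= 43 mod 3
= 1
Index 1 → shift B

Shift B


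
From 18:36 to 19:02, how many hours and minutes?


0h 26m

End time in minutes: 19×60 + 2 = 1142
Start time in minutes: 18×60 + 36 = 1116
Difference = 1142 - 1116 = 26 minutes
= 0 hours 26 minutes


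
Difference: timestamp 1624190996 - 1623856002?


Difference = 1624190996 - 1623856002 = 334994 seconds
In hours: 334994 / 3600 ≈ 93.1
In days: 334994 / 86400 ≈ 3.88

334994 seconds (93.1 hours / 3.88 days)


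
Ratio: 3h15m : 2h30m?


Duration 1: 195 minutes
Duration 2: 150 minutes
Ratio = 195:150
GCD = 15
Simplified = 13:10
As a decimal: 13/10 = 1.30

13:10 (1.30)


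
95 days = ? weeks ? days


Weeks: 95 ÷ 7 = 13 remainder 4

13 weeks 4 days


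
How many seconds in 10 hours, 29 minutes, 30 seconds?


37770 seconds

Hours: 10 × 3600 = 36000
Minutes: 29 × 60 = 1740
Seconds: 30
Total = 36000 + 1740 + 30 = 37770


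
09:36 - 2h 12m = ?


Start: 576 minutes from midnight
Subtract: 132 minutes
Remaining: 576 - 132 = 444
Hours: 7, Minutes: 24

07:24


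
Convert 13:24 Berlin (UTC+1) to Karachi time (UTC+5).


Time difference = UTC+5 - UTC+1 = +4 hours
New hour = (13 + 4) mod 24
= 17 mod 24 = 17
Minutes unchanged → 17:24

17:24


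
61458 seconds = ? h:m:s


Hours: 61458 ÷ 3600 = 17 remainder 258
Minutes: 258 ÷ 60 = 4 remainder 18
Seconds: 18

17h 4m 18s


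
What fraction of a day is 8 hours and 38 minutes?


0.3597 (35.97%)

Total minutes: 8×60 + 38 = 518
Day = 24×60 = 1440 minutes
Fraction = 518/1440 ≈ 0.3597
As a percentage: 518/1440 × 100 ≈ 35.97%


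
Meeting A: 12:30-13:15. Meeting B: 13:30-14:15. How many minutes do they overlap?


0 minutes

Meeting A: 750-795 (in minutes from midnight)
Meeting B: 810-855
Overlap start = max(750, 810) = 810
Overlap end = min(795, 855) = 795
Overlap = max(0, 795 - 810) = 0 min


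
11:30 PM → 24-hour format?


Input: 11:30 PM
PM: 11 + 12 = 23

23:30


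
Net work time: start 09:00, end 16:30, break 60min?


Total time = (16×60+30) - (9×60+0)
= 990 - 540 = 450 min
Minus break: 450 - 60 = 390 min
= 6h 30m

6h 30m (390 minutes)


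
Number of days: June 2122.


Month: June (month 6)
June has 30 days

30 days


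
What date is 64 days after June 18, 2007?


August 21, 2007

Start: June 18, 2007
Add 64 days
June 18 → July 1: 30 - 18 + 1 = 13 days (64 - 13 = 51 left)
July 1 → August 1: 31 - 1 + 1 = 31 days (51 - 31 = 20 left)
August 1 + 20 = August 21, 2007


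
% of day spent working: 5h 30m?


Time: 330 minutes
Day: 1440 minutes
Percentage = (330/1440) × 100 ≈ 22.9%

22.9%


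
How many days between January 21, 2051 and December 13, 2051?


From January 21, 2051 to December 13, 2051
Rest of January 2051: 31 - 21 = 10
Full months: February 2051 28, March 31, April 30, May 31, June 30, July 31, August 31, September 30, October 31, November 30
Days into December 2051: 13
Total = 10 + 28 + 31 + 30 + 31 + 30 + 31 + 31 + 30 + 31 + 30 + 13 = 326 days

326 days


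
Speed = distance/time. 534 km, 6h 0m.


89.0 km/h

Distance: 534 km
Time: 6 hours
Speed = 534 / 6 = 89.0 km/h


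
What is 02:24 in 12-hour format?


2:24 AM

Hour: 2
2 < 12 → AM


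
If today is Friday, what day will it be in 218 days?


Start: Friday (index 4)
(4 + 218) mod 7
= 222 mod 7
= 5
Index 5 → Saturday

Saturday


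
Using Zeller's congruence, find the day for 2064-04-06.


Zeller's congruence:
q=6, m=4, k=64, j=20
h = (6 + ⌊13×5/5⌋ + 64 + ⌊64/4⌋ + ⌊20/4⌋ - 2×20) mod 7
= (6 + 13 + 64 + 16 + 5 - 40) mod 7
= 64 mod 7 = 1
h=1 → Sunday

Sunday


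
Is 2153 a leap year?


Rules: divisible by 4 AND (not by 100 OR by 400)
2153 ÷ 4 = 538 remainder 1 → not divisible by 4
Not divisible by 4 → not a leap year

No


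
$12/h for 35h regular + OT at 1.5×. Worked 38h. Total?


$474.00

Regular: 35h × $12 = $420.00
Overtime: 38 - 35 = 3h
OT pay: 3h × $12 × 1.5 = $54.00
Total = $420.00 + $54.00 = $474.00


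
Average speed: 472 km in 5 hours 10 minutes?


91.4 km/h

Distance: 472 km
Time: 5h 10m = 310 min = 310/60 = 31/6 hours
Speed = 472 ÷ (31/6) = 472 × 6 / 31 = 2832/31 ≈ 91.4 km/h


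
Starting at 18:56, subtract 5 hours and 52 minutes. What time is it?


13:04

Start: 1136 minutes from midnight
Subtract: 352 minutes
Remaining: 1136 - 352 = 784
Hours: 13, Minutes: 4


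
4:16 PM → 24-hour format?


16:16

Input: 4:16 PM
PM: 4 + 12 = 16


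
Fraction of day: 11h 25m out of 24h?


Total minutes: 11×60 + 25 = 685
Day = 24×60 = 1440 minutes
Fraction = 685/1440 ≈ 0.4757
As a percentage: 685/1440 × 100 ≈ 47.57%

0.4757 (47.57%)


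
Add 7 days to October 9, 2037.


October 16, 2037

Start: October 9, 2037
Add 7 days
October 9 + 7 = October 16, 2037


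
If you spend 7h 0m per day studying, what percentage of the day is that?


29.2%

Time: 420 minutes
Day: 1440 minutes
Percentage = (420/1440) × 100 ≈ 29.2%
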